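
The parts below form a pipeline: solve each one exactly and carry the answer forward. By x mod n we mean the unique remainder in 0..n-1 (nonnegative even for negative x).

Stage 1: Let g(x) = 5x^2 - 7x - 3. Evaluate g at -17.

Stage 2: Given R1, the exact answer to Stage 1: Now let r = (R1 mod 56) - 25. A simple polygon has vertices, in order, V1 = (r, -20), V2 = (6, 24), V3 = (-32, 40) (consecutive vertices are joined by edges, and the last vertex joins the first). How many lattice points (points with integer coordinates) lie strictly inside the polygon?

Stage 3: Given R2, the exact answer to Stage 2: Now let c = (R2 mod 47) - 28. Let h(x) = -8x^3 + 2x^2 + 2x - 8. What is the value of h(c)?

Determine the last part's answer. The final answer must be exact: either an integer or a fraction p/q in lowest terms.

-200

Stage 1: 5*(-17)^2 - 7*(-17)^1 - 3 = (1445) + (119) + (-3) = 1561; answer 1561
Stage 2: R1 = 1561; r = 24; cross terms: (24*24 - 6*-20)=696, (6*40 - -32*24)=1008, (-32*-20 - 24*40)=-320; twice the area = |1384| = 1384; area = 692; boundary points = 2 + 2 + 4 = 8; strictly interior points = area - boundary/2 + 1 = 689; answer 689
Stage 3: R2 = 689; c = 3; -8*(3)^3 + 2*(3)^2 + 2*(3)^1 - 8 = (-216) + (18) + (6) + (-8) = -200; answer -200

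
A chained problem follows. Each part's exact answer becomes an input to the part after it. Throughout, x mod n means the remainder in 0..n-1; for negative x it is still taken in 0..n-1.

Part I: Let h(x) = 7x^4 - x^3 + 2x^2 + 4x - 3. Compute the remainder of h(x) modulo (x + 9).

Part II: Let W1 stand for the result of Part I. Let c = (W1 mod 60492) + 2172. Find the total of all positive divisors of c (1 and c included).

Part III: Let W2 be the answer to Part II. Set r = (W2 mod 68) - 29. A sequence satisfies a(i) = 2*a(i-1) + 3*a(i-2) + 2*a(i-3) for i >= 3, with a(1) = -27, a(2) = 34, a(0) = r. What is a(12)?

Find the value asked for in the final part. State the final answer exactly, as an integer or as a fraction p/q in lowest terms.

Part I: remainder = value at the root: 7*(-9)^4 - 1*(-9)^3 + 2*(-9)^2 + 4*(-9)^1 - 3 = (45927) + (729) + (162) + (-36) + (-3) = 46779; answer 46779
Part II: W1 = 46779; c = 48951; 48951 = 3^3 * 7^2 * 37; sigma = (1 + 3 + 9 + 27) * (1 + 7 + 49) * (1 + 37) = 40 * 57 * 38 = 86640; answer 86640
Part III: W2 = 86640; r = -21; a(3) = 2*(34) + 3*(-27) + 2*(-21) = -55; iterating: a(3)=-55, a(4)=-62, a(5)=-221, a(6)=-738, a(7)=-2263, a(8)=-7182, a(9)=-22629, a(10)=-71330, a(11)=-224911, a(12)=-709070; answer -709070

-709070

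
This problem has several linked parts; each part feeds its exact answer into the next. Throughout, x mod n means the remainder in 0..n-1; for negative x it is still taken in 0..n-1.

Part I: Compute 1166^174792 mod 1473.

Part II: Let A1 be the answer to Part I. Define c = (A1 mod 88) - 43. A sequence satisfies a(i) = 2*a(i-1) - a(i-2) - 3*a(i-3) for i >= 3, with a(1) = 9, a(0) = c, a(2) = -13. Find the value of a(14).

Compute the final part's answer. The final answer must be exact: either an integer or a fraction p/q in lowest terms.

-61402

Part I: squarings mod 1473: 1166^1=1166, 1166^2=1450, 1166^4=529, 1166^8=1444, 1166^16=841, 1166^32=241, 1166^64=634, 1166^128=1300, 1166^256=469, 1166^512=484, 1166^1024=49, 1166^2048=928, 1166^4096=952, 1166^8192=409, 1166^16384=832, 1166^32768=1387, 1166^65536=31, 1166^131072=961; 1166^174792 = 1166^8 * 1166^64 * 1166^128 * 1166^512 * 1166^2048 * 1166^8192 * 1166^32768 * 1166^131072 = 409 (mod 1473); answer 409
Part II: A1 = 409; c = 14; a(3) = 2*(-13) - 1*(9) - 3*(14) = -77; iterating: a(3)=-77, a(4)=-168, a(5)=-220, a(6)=-41, a(7)=642, a(8)=1985, a(9)=3451, a(10)=2991, a(11)=-3424, a(12)=-20192, a(13)=-45933, a(14)=-61402; answer -61402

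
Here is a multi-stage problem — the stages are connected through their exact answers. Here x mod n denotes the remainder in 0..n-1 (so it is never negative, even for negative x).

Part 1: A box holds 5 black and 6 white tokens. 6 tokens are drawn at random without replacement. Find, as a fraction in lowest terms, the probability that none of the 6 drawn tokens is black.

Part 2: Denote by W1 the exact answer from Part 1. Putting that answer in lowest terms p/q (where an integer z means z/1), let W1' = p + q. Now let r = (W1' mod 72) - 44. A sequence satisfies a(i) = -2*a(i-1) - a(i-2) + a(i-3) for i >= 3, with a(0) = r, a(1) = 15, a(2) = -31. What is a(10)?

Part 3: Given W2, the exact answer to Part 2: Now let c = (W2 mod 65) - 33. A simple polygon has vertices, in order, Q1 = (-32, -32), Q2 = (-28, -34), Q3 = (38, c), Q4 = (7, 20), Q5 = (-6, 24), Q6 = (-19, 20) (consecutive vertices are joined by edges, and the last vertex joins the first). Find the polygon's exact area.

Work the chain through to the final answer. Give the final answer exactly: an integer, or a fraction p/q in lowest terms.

Part 1: total draws C(11,6) = 462; favorable C(6,6) = 1; P = 1/462; answer 1/462
Part 2: W1 = 1/462; threaded value p + q = 463; r = -13; a(3) = -2*(-31) - 1*(15) + 1*(-13) = 34; iterating: a(3)=34, a(4)=-22, a(5)=-21, a(6)=98, a(7)=-197, a(8)=275, a(9)=-255, a(10)=38; answer 38
Part 3: W2 = 38; c = 5; cross terms: (-32*-34 - -28*-32)=192, (-28*5 - 38*-34)=1152, (38*20 - 7*5)=725, (7*24 - -6*20)=288, (-6*20 - -19*24)=336, (-19*-32 - -32*20)=1248; twice the area = |3941| = 3941; area = 3941/2; answer 3941/2

3941/2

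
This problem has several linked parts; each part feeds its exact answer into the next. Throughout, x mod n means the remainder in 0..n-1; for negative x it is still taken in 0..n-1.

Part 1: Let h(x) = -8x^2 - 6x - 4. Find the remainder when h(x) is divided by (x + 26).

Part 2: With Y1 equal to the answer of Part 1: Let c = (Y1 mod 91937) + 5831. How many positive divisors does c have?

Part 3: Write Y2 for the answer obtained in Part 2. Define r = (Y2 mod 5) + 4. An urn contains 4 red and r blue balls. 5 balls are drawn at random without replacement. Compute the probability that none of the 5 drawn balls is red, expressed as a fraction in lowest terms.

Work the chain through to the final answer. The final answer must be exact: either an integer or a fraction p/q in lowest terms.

Part 1: remainder = value at the root: -8*(-26)^2 - 6*(-26)^1 - 4 = (-5408) + (156) + (-4) = -5256; answer -5256
Part 2: Y1 = -5256; c = 92512; 92512 = 2^5 * 7^2 * 59; number of divisors = (5+1) * (2+1) * (1+1) = 36; answer 36
Part 3: Y2 = 36; r = 5; total draws C(9,5) = 126; favorable C(5,5) = 1; P = 1/126; answer 1/126

1/126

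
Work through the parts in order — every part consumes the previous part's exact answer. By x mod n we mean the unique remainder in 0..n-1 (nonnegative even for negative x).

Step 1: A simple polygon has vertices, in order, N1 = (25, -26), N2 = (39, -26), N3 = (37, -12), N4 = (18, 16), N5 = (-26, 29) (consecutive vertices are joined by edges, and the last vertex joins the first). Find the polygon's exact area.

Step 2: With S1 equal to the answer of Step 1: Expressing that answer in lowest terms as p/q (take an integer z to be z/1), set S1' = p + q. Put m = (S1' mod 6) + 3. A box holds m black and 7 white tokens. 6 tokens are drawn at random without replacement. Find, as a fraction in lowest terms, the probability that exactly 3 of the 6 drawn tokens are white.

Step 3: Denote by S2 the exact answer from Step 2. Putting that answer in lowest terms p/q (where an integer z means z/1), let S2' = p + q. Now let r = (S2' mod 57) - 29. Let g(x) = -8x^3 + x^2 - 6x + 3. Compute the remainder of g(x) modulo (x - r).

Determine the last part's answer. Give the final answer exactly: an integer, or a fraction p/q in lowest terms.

Step 1: cross terms: (25*-26 - 39*-26)=364, (39*-12 - 37*-26)=494, (37*16 - 18*-12)=808, (18*29 - -26*16)=938, (-26*-26 - 25*29)=-49; twice the area = |2555| = 2555; area = 2555/2; answer 2555/2
Step 2: S1 = 2555/2; threaded value p + q = 2557; m = 4; total draws C(11,6) = 462; favorable C(7,3)*C(4,3) = 140; P = 10/33; answer 10/33
Step 3: S2 = 10/33; threaded value p + q = 43; r = 14; remainder = value at the root: -8*(14)^3 + 1*(14)^2 - 6*(14)^1 + 3 = (-21952) + (196) + (-84) + (3) = -21837; answer -21837

-21837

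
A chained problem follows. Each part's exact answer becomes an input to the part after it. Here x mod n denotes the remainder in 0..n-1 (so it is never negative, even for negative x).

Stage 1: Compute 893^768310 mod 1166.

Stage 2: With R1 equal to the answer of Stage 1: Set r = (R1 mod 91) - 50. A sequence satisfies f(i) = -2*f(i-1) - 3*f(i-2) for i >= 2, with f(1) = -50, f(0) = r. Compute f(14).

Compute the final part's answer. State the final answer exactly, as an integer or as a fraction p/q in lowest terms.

Stage 1: squarings mod 1166: 893^1=893, 893^2=1071, 893^4=863, 893^8=861, 893^16=911, 893^32=895, 893^64=1149, 893^128=289, 893^256=735, 893^512=367, 893^1024=599, 893^2048=839, 893^4096=823, 893^8192=1049, 893^16384=863, 893^32768=861, 893^65536=911, 893^131072=895, 893^262144=1149, 893^524288=289; 893^768310 = 893^2 * 893^4 * 893^16 * 893^32 * 893^256 * 893^2048 * 893^4096 * 893^8192 * 893^32768 * 893^65536 * 893^131072 * 893^524288 = 991 (mod 1166); answer 991
Stage 2: R1 = 991; r = 31; f(2) = -2*(-50) - 3*(31) = 7; iterating: f(2)=7, f(3)=136, f(4)=-293, f(5)=178, f(6)=523, f(7)=-1580, f(8)=1591, f(9)=1558, f(10)=-7889, f(11)=11104, f(12)=1459, f(13)=-36230, f(14)=68083; answer 68083

68083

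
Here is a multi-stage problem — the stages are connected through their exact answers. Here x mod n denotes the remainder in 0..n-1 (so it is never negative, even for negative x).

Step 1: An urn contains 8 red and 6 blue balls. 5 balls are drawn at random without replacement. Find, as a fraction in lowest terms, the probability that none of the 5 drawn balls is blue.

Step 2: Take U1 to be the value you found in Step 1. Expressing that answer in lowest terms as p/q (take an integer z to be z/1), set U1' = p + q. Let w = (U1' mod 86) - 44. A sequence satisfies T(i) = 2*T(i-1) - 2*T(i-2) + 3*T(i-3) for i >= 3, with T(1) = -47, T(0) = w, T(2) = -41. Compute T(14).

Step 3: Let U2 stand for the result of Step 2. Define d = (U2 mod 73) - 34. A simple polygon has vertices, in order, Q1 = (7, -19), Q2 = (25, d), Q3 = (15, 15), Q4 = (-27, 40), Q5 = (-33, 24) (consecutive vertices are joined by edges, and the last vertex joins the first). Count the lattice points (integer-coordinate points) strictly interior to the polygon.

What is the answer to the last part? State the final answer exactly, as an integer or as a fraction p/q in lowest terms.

1554

Step 1: total draws C(14,5) = 2002; favorable C(8,5) = 56; P = 4/143; answer 4/143
Step 2: U1 = 4/143; threaded value p + q = 147; w = 17; T(3) = 2*(-41) - 2*(-47) + 3*(17) = 63; iterating: T(3)=63, T(4)=67, T(5)=-115, T(6)=-175, T(7)=81, T(8)=167, T(9)=-353, T(10)=-797, T(11)=-387, T(12)=-239, T(13)=-2095, T(14)=-4873; answer -4873
Step 3: U2 = -4873; d = -16; cross terms: (7*-16 - 25*-19)=363, (25*15 - 15*-16)=615, (15*40 - -27*15)=1005, (-27*24 - -33*40)=672, (-33*-19 - 7*24)=459; twice the area = |3114| = 3114; area = 1557; boundary points = 3 + 1 + 1 + 2 + 1 = 8; strictly interior points = area - boundary/2 + 1 = 1554; answer 1554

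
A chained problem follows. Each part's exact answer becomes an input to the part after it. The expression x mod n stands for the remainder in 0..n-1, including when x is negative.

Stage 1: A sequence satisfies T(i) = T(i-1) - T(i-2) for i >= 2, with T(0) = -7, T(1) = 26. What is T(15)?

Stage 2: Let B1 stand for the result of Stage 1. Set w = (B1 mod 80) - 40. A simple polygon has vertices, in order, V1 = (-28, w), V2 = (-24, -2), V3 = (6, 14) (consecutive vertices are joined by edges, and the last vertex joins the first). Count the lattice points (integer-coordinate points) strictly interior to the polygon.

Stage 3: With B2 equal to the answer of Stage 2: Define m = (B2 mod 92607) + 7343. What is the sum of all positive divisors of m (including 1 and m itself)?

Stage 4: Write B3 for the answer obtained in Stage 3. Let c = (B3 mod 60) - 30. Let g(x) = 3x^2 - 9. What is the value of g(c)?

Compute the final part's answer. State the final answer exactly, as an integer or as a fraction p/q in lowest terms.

Stage 1: T(2) = 1*(26) - 1*(-7) = 33; iterating: T(2)=33, T(3)=7, T(4)=-26, T(5)=-33, T(6)=-7, T(7)=26, T(8)=33, T(9)=7, T(10)=-26, T(11)=-33, T(12)=-7, T(13)=26, T(14)=33, T(15)=7; answer 7
Stage 2: B1 = 7; w = -33; cross terms: (-28*-2 - -24*-33)=-736, (-24*14 - 6*-2)=-324, (6*-33 - -28*14)=194; twice the area = |-866| = 866; area = 433; boundary points = 1 + 2 + 1 = 4; strictly interior points = area - boundary/2 + 1 = 432; answer 432
Stage 3: B2 = 432; m = 7775; 7775 = 5^2 * 311; sigma = (1 + 5 + 25) * (1 + 311) = 31 * 312 = 9672; answer 9672
Stage 4: B3 = 9672; c = -18; 3*(-18)^2 - 9 = (972) + (-9) = 963; answer 963

963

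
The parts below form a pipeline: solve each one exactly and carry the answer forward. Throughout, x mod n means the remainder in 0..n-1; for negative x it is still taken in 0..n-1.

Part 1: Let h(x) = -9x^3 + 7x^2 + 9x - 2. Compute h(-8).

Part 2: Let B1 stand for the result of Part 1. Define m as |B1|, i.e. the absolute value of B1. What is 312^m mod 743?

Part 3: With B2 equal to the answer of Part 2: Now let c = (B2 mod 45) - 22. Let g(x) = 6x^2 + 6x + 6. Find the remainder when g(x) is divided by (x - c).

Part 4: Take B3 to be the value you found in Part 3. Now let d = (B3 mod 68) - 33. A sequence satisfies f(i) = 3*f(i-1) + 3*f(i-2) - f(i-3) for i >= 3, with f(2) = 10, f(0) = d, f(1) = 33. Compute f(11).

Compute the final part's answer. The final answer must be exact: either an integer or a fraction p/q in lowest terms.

3788576

Part 1: -9*(-8)^3 + 7*(-8)^2 + 9*(-8)^1 - 2 = (4608) + (448) + (-72) + (-2) = 4982; answer 4982
Part 2: B1 = 4982; m = 4982; squarings mod 743: 312^1=312, 312^2=11, 312^4=121, 312^8=524, 312^16=409, 312^32=106, 312^64=91, 312^128=108, 312^256=519, 312^512=395, 312^1024=738, 312^2048=25, 312^4096=625; 312^4982 = 312^2 * 312^4 * 312^16 * 312^32 * 312^64 * 312^256 * 312^512 * 312^4096 = 592 (mod 743); answer 592
Part 3: B2 = 592; c = -15; remainder = value at the root: 6*(-15)^2 + 6*(-15)^1 + 6 = (1350) + (-90) + (6) = 1266; answer 1266
Part 4: B3 = 1266; d = 9; f(3) = 3*(10) + 3*(33) - 1*(9) = 120; iterating: f(3)=120, f(4)=357, f(5)=1421, f(6)=5214, f(7)=19548, f(8)=72865, f(9)=272025, f(10)=1015122, f(11)=3788576; answer 3788576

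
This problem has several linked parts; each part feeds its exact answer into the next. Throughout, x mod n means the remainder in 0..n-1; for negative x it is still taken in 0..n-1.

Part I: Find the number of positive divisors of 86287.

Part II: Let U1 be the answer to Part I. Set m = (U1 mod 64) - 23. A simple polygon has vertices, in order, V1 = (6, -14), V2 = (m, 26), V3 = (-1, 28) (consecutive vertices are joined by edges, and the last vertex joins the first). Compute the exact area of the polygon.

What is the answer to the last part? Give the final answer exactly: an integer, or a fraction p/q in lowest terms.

427

Part I: 86287 is prime, so its only divisors are 1 and 86287; count = 2; answer 2
Part II: U1 = 2; m = -21; cross terms: (6*26 - -21*-14)=-138, (-21*28 - -1*26)=-562, (-1*-14 - 6*28)=-154; twice the area = |-854| = 854; area = 427; answer 427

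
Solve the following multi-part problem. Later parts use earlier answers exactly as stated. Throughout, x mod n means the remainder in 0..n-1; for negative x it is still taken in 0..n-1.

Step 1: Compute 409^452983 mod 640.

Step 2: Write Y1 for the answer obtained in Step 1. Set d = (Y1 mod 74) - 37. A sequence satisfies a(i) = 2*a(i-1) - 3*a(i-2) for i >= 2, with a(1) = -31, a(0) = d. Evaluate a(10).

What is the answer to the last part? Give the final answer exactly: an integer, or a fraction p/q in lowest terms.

-1070

Step 1: squarings mod 640: 409^1=409, 409^2=241, 409^4=481, 409^8=321, 409^16=1, 409^32=1, 409^64=1, 409^128=1, 409^256=1, 409^512=1, 409^1024=1, 409^2048=1, 409^4096=1, 409^8192=1, 409^16384=1, 409^32768=1, 409^65536=1, 409^131072=1, 409^262144=1; 409^452983 = 409^1 * 409^2 * 409^4 * 409^16 * 409^32 * 409^64 * 409^256 * 409^2048 * 409^8192 * 409^16384 * 409^32768 * 409^131072 * 409^262144 = 489 (mod 640); answer 489
Step 2: Y1 = 489; d = 8; a(2) = 2*(-31) - 3*(8) = -86; iterating: a(2)=-86, a(3)=-79, a(4)=100, a(5)=437, a(6)=574, a(7)=-163, a(8)=-2048, a(9)=-3607, a(10)=-1070; answer -1070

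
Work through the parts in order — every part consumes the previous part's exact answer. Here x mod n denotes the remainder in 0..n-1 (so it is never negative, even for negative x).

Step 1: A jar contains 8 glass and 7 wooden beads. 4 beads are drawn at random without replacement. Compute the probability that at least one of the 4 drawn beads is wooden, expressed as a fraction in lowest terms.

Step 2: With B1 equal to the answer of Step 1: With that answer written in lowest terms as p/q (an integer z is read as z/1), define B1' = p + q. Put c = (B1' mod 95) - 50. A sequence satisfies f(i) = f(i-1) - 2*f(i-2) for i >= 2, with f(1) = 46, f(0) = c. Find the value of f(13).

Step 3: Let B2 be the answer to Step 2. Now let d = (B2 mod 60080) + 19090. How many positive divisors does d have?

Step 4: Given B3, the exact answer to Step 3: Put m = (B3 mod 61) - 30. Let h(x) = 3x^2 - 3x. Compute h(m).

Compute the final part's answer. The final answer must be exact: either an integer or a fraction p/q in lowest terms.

Step 1: total draws C(15,4) = 1365; complement C(8,4) = 70; favorable 1365 - 70 = 1295; P = 37/39; answer 37/39
Step 2: B1 = 37/39; threaded value p + q = 76; c = 26; f(2) = 1*(46) - 2*(26) = -6; iterating: f(2)=-6, f(3)=-98, f(4)=-86, f(5)=110, f(6)=282, f(7)=62, f(8)=-502, f(9)=-626, f(10)=378, f(11)=1630, f(12)=874, f(13)=-2386; answer -2386
Step 3: B2 = -2386; d = 76784; 76784 = 2^4 * 4799; number of divisors = (4+1) * (1+1) = 10; answer 10
Step 4: B3 = 10; m = -20; 3*(-20)^2 - 3*(-20)^1 = (1200) + (60) = 1260; answer 1260

1260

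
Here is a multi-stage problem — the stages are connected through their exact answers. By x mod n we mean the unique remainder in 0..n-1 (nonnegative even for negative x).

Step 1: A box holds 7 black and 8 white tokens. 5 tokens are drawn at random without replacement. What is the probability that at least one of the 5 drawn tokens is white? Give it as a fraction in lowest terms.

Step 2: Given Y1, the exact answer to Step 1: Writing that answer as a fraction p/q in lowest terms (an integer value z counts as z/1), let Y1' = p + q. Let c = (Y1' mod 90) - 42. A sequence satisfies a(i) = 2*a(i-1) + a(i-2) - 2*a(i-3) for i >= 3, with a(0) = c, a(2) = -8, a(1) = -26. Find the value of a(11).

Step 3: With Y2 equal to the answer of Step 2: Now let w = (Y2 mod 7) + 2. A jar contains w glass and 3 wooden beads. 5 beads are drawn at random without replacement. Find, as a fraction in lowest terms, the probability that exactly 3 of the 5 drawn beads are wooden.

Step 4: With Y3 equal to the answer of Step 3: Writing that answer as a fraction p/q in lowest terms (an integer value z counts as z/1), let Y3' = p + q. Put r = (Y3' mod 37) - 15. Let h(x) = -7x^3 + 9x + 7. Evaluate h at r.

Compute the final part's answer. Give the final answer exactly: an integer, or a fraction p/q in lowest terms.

Step 1: total draws C(15,5) = 3003; complement C(7,5) = 21; favorable 3003 - 21 = 2982; P = 142/143; answer 142/143
Step 2: Y1 = 142/143; threaded value p + q = 285; c = -27; a(3) = 2*(-8) + 1*(-26) - 2*(-27) = 12; iterating: a(3)=12, a(4)=68, a(5)=164, a(6)=372, a(7)=772, a(8)=1588, a(9)=3204, a(10)=6452, a(11)=12932; answer 12932
Step 3: Y2 = 12932; w = 5; total draws C(8,5) = 56; favorable C(3,3)*C(5,2) = 10; P = 5/28; answer 5/28
Step 4: Y3 = 5/28; threaded value p + q = 33; r = 18; -7*(18)^3 + 9*(18)^1 + 7 = (-40824) + (162) + (7) = -40655; answer -40655

-40655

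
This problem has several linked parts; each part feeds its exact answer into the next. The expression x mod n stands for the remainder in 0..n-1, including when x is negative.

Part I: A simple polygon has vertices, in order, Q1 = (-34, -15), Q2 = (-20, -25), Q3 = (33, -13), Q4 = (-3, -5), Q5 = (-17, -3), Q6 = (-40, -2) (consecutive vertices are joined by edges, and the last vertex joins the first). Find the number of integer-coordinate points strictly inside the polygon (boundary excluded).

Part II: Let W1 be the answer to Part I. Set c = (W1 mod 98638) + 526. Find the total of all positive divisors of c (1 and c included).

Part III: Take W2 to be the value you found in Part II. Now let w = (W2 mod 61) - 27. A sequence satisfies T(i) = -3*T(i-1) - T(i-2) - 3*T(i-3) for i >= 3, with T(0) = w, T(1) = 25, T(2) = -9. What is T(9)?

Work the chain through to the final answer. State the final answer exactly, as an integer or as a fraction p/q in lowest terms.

Part I: cross terms: (-34*-25 - -20*-15)=550, (-20*-13 - 33*-25)=1085, (33*-5 - -3*-13)=-204, (-3*-3 - -17*-5)=-76, (-17*-2 - -40*-3)=-86, (-40*-15 - -34*-2)=532; twice the area = |1801| = 1801; area = 1801/2; boundary points = 2 + 1 + 4 + 2 + 1 + 1 = 11; strictly interior points = area - boundary/2 + 1 = 896; answer 896
Part II: W1 = 896; c = 1422; 1422 = 2 * 3^2 * 79; sigma = (1 + 2) * (1 + 3 + 9) * (1 + 79) = 3 * 13 * 80 = 3120; answer 3120
Part III: W2 = 3120; w = -18; T(3) = -3*(-9) - 1*(25) - 3*(-18) = 56; iterating: T(3)=56, T(4)=-234, T(5)=673, T(6)=-1953, T(7)=5888, T(8)=-17730, T(9)=53161; answer 53161

53161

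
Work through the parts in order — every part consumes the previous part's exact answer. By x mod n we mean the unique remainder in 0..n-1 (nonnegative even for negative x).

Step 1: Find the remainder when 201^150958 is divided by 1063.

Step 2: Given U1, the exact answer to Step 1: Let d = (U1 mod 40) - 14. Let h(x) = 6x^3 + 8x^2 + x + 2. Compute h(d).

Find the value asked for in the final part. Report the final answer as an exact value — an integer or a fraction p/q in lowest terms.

3594

Step 1: squarings mod 1063: 201^1=201, 201^2=7, 201^4=49, 201^8=275, 201^16=152, 201^32=781, 201^64=862, 201^128=7, 201^256=49, 201^512=275, 201^1024=152, 201^2048=781, 201^4096=862, 201^8192=7, 201^16384=49, 201^32768=275, 201^65536=152, 201^131072=781; 201^150958 = 201^2 * 201^4 * 201^8 * 201^32 * 201^128 * 201^256 * 201^1024 * 201^2048 * 201^16384 * 201^131072 = 862 (mod 1063); answer 862
Step 2: U1 = 862; d = 8; 6*(8)^3 + 8*(8)^2 + 1*(8)^1 + 2 = (3072) + (512) + (8) + (2) = 3594; answer 3594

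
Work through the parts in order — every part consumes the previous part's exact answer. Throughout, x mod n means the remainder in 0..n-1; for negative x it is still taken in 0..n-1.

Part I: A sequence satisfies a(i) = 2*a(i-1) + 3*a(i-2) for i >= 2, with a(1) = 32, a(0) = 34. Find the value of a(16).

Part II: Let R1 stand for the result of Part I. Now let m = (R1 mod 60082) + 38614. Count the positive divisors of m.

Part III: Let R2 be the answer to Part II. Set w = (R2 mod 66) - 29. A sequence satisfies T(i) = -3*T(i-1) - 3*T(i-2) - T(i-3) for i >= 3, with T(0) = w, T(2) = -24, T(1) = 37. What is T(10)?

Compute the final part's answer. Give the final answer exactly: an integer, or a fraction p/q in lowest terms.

1412

Part I: a(2) = 2*(32) + 3*(34) = 166; iterating: a(2)=166, a(3)=428, a(4)=1354, a(5)=3992, a(6)=12046, a(7)=36068, a(8)=108274, a(9)=324752, a(10)=974326, a(11)=2922908, a(12)=8768794, a(13)=26306312, a(14)=78919006, a(15)=236756948, a(16)=710270914; answer 710270914
Part II: R1 = 710270914; m = 80206; 80206 = 2 * 7 * 17 * 337; number of divisors = (1+1) * (1+1) * (1+1) * (1+1) = 16; answer 16
Part III: R2 = 16; w = -13; T(3) = -3*(-24) - 3*(37) - 1*(-13) = -26; iterating: T(3)=-26, T(4)=113, T(5)=-237, T(6)=398, T(7)=-596, T(8)=831, T(9)=-1103, T(10)=1412; answer 1412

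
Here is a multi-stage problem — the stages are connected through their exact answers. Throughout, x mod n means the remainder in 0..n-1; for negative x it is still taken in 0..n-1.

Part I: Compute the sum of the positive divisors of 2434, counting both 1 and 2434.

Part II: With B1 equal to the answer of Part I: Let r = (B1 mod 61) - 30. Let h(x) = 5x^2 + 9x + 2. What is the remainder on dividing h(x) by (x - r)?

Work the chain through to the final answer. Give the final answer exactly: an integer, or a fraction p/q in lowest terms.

Part I: 2434 = 2 * 1217; sigma = (1 + 2) * (1 + 1217) = 3 * 1218 = 3654; answer 3654
Part II: B1 = 3654; r = 25; remainder = value at the root: 5*(25)^2 + 9*(25)^1 + 2 = (3125) + (225) + (2) = 3352; answer 3352

3352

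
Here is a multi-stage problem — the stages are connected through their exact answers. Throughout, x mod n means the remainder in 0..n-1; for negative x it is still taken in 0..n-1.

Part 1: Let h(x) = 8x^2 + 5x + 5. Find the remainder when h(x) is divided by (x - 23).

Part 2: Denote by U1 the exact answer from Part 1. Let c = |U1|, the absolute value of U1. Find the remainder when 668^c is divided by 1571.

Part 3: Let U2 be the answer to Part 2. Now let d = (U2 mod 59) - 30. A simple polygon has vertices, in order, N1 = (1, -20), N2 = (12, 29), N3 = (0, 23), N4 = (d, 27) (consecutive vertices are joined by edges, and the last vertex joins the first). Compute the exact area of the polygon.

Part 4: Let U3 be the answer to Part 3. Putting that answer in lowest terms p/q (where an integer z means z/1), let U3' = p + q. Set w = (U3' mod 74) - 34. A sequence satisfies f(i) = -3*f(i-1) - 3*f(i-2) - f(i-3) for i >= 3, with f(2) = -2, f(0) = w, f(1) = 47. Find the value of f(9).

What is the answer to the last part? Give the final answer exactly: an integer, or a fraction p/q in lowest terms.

-2609

Part 1: remainder = value at the root: 8*(23)^2 + 5*(23)^1 + 5 = (4232) + (115) + (5) = 4352; answer 4352
Part 2: U1 = 4352; c = 4352; squarings mod 1571: 668^1=668, 668^2=60, 668^4=458, 668^8=821, 668^16=82, 668^32=440, 668^64=367, 668^128=1154, 668^256=1079, 668^512=130, 668^1024=1190, 668^2048=629, 668^4096=1320; 668^4352 = 668^256 * 668^4096 = 954 (mod 1571); answer 954
Part 3: U2 = 954; d = -20; cross terms: (1*29 - 12*-20)=269, (12*23 - 0*29)=276, (0*27 - -20*23)=460, (-20*-20 - 1*27)=373; twice the area = |1378| = 1378; area = 689; answer 689
Part 4: U3 = 689; threaded value p + q = 690; w = -10; f(3) = -3*(-2) - 3*(47) - 1*(-10) = -125; iterating: f(3)=-125, f(4)=334, f(5)=-625, f(6)=998, f(7)=-1453, f(8)=1990, f(9)=-2609; answer -2609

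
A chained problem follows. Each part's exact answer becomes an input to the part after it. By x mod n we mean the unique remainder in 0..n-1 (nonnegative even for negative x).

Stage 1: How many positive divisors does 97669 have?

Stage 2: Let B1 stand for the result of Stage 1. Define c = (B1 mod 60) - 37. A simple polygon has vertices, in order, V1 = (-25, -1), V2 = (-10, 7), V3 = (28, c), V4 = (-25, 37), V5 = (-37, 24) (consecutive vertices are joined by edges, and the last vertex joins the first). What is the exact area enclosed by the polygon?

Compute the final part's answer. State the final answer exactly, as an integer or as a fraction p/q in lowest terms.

813

Stage 1: 97669 = 11 * 13 * 683; number of divisors = (1+1) * (1+1) * (1+1) = 8; answer 8
Stage 2: B1 = 8; c = -29; cross terms: (-25*7 - -10*-1)=-185, (-10*-29 - 28*7)=94, (28*37 - -25*-29)=311, (-25*24 - -37*37)=769, (-37*-1 - -25*24)=637; twice the area = |1626| = 1626; area = 813; answer 813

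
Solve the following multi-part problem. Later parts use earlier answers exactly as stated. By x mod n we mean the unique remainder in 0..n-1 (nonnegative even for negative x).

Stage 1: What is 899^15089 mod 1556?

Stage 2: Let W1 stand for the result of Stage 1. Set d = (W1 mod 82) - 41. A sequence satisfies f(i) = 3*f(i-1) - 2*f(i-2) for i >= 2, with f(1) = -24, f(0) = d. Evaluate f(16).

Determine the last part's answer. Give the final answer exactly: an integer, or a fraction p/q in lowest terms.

Stage 1: squarings mod 1556: 899^1=899, 899^2=637, 899^4=1209, 899^8=597, 899^16=85, 899^32=1001, 899^64=1493, 899^128=857, 899^256=17, 899^512=289, 899^1024=1053, 899^2048=937, 899^4096=385, 899^8192=405; 899^15089 = 899^1 * 899^16 * 899^32 * 899^64 * 899^128 * 899^512 * 899^2048 * 899^4096 * 899^8192 = 275 (mod 1556); answer 275
Stage 2: W1 = 275; d = -12; f(2) = 3*(-24) - 2*(-12) = -48; iterating: f(2)=-48, f(3)=-96, f(4)=-192, f(5)=-384, f(6)=-768, f(7)=-1536, f(8)=-3072, f(9)=-6144, f(10)=-12288, f(11)=-24576, f(12)=-49152, f(13)=-98304, f(14)=-196608, f(15)=-393216, f(16)=-786432; answer -786432

-786432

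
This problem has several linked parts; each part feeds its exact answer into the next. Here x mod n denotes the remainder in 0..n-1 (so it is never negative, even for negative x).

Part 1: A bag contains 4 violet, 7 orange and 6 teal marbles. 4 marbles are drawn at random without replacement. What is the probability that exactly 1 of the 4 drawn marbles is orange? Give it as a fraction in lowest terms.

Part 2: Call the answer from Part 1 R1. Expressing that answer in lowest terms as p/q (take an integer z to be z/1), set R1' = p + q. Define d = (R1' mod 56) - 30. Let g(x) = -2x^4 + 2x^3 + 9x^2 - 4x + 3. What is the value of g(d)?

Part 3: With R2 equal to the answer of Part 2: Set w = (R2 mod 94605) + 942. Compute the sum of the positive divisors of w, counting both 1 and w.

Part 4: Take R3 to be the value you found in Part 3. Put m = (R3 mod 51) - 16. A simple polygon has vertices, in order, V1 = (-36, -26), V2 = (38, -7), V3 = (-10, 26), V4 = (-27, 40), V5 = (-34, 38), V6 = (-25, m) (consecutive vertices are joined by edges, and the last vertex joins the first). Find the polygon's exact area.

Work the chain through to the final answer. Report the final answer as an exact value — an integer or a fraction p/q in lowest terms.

Part 1: total draws C(17,4) = 2380; favorable C(7,1)*C(10,3) = 840; P = 6/17; answer 6/17
Part 2: R1 = 6/17; threaded value p + q = 23; d = -7; -2*(-7)^4 + 2*(-7)^3 + 9*(-7)^2 - 4*(-7)^1 + 3 = (-4802) + (-686) + (441) + (28) + (3) = -5016; answer -5016
Part 3: R2 = -5016; w = 90531; 90531 = 3^3 * 7 * 479; sigma = (1 + 3 + 9 + 27) * (1 + 7) * (1 + 479) = 40 * 8 * 480 = 153600; answer 153600
Part 4: R3 = 153600; m = 23; cross terms: (-36*-7 - 38*-26)=1240, (38*26 - -10*-7)=918, (-10*40 - -27*26)=302, (-27*38 - -34*40)=334, (-34*23 - -25*38)=168, (-25*-26 - -36*23)=1478; twice the area = |4440| = 4440; area = 2220; answer 2220

2220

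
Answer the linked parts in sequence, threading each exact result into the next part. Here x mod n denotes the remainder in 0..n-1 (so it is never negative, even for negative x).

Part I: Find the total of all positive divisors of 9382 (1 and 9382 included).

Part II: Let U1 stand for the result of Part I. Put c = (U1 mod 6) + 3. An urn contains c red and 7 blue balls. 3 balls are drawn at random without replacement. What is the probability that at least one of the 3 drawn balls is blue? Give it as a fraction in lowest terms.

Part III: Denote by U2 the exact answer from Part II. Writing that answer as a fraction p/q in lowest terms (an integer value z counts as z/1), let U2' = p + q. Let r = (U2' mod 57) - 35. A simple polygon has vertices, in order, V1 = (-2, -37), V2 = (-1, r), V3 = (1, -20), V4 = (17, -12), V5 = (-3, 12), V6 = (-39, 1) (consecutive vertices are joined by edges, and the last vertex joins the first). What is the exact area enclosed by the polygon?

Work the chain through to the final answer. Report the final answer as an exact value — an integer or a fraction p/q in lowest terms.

Part I: 9382 = 2 * 4691; sigma = (1 + 2) * (1 + 4691) = 3 * 4692 = 14076; answer 14076
Part II: U1 = 14076; c = 3; total draws C(10,3) = 120; complement C(3,3) = 1; favorable 120 - 1 = 119; P = 119/120; answer 119/120
Part III: U2 = 119/120; threaded value p + q = 239; r = -24; cross terms: (-2*-24 - -1*-37)=11, (-1*-20 - 1*-24)=44, (1*-12 - 17*-20)=328, (17*12 - -3*-12)=168, (-3*1 - -39*12)=465, (-39*-37 - -2*1)=1445; twice the area = |2461| = 2461; area = 2461/2; answer 2461/2

2461/2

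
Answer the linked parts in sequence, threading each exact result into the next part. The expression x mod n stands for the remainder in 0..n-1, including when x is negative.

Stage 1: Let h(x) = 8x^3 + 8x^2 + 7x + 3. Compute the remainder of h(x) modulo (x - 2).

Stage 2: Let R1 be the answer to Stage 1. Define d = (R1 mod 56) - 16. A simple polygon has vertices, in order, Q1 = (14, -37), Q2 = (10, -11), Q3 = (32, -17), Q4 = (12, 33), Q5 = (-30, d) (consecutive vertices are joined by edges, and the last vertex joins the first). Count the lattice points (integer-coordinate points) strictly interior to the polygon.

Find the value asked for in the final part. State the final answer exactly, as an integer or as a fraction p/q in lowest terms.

Stage 1: remainder = value at the root: 8*(2)^3 + 8*(2)^2 + 7*(2)^1 + 3 = (64) + (32) + (14) + (3) = 113; answer 113
Stage 2: R1 = 113; d = -15; cross terms: (14*-11 - 10*-37)=216, (10*-17 - 32*-11)=182, (32*33 - 12*-17)=1260, (12*-15 - -30*33)=810, (-30*-37 - 14*-15)=1320; twice the area = |3788| = 3788; area = 1894; boundary points = 2 + 2 + 10 + 6 + 22 = 42; strictly interior points = area - boundary/2 + 1 = 1874; answer 1874

1874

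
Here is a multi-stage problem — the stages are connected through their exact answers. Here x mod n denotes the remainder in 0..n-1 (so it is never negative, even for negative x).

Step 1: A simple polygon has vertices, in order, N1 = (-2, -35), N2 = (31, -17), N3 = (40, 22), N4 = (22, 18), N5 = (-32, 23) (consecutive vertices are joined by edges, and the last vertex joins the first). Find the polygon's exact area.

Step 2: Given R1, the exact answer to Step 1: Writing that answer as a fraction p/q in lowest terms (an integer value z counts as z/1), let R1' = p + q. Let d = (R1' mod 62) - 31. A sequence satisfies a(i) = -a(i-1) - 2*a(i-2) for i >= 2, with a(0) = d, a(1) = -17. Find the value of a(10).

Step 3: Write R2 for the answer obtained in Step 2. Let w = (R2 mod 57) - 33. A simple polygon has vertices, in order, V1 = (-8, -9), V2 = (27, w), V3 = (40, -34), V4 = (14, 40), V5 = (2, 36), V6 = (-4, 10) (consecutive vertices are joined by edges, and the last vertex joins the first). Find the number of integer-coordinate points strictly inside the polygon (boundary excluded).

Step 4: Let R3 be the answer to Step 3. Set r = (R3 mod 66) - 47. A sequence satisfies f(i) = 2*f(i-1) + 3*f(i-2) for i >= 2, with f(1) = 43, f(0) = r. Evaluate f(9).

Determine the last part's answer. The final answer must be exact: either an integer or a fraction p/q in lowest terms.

147643

Step 1: cross terms: (-2*-17 - 31*-35)=1119, (31*22 - 40*-17)=1362, (40*18 - 22*22)=236, (22*23 - -32*18)=1082, (-32*-35 - -2*23)=1166; twice the area = |4965| = 4965; area = 4965/2; answer 4965/2
Step 2: R1 = 4965/2; threaded value p + q = 4967; d = -24; a(2) = -1*(-17) - 2*(-24) = 65; iterating: a(2)=65, a(3)=-31, a(4)=-99, a(5)=161, a(6)=37, a(7)=-359, a(8)=285, a(9)=433, a(10)=-1003; answer -1003
Step 3: R2 = -1003; w = -10; cross terms: (-8*-10 - 27*-9)=323, (27*-34 - 40*-10)=-518, (40*40 - 14*-34)=2076, (14*36 - 2*40)=424, (2*10 - -4*36)=164, (-4*-9 - -8*10)=116; twice the area = |2585| = 2585; area = 2585/2; boundary points = 1 + 1 + 2 + 4 + 2 + 1 = 11; strictly interior points = area - boundary/2 + 1 = 1288; answer 1288
Step 4: R3 = 1288; r = -13; f(2) = 2*(43) + 3*(-13) = 47; iterating: f(2)=47, f(3)=223, f(4)=587, f(5)=1843, f(6)=5447, f(7)=16423, f(8)=49187, f(9)=147643; answer 147643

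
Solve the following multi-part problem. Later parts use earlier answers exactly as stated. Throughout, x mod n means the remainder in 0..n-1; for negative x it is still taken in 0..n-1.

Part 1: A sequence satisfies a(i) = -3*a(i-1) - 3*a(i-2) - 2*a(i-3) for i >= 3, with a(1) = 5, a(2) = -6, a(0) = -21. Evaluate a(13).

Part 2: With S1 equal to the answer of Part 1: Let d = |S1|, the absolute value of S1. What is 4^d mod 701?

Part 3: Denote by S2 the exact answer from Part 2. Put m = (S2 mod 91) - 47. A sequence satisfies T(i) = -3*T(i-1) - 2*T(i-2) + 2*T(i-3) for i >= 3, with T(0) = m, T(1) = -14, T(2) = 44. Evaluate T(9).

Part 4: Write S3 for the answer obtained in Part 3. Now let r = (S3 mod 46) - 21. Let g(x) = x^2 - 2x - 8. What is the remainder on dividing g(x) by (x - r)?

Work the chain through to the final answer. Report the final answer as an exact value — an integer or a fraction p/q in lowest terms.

Part 1: a(3) = -3*(-6) - 3*(5) - 2*(-21) = 45; iterating: a(3)=45, a(4)=-127, a(5)=258, a(6)=-483, a(7)=929, a(8)=-1854, a(9)=3741, a(10)=-7519, a(11)=15042, a(12)=-30051, a(13)=60065; answer 60065
Part 2: S1 = 60065; d = 60065; squarings mod 701: 4^1=4, 4^2=16, 4^4=256, 4^8=343, 4^16=582, 4^32=141, 4^64=253, 4^128=218, 4^256=557, 4^512=407, 4^1024=213, 4^2048=505, 4^4096=562, 4^8192=394, 4^16384=315, 4^32768=384; 4^60065 = 4^1 * 4^32 * 4^128 * 4^512 * 4^2048 * 4^8192 * 4^16384 * 4^32768 = 6 (mod 701); answer 6
Part 3: S2 = 6; m = -41; T(3) = -3*(44) - 2*(-14) + 2*(-41) = -186; iterating: T(3)=-186, T(4)=442, T(5)=-866, T(6)=1342, T(7)=-1410, T(8)=-186, T(9)=6062; answer 6062
Part 4: S3 = 6062; r = 15; remainder = value at the root: 1*(15)^2 - 2*(15)^1 - 8 = (225) + (-30) + (-8) = 187; answer 187

187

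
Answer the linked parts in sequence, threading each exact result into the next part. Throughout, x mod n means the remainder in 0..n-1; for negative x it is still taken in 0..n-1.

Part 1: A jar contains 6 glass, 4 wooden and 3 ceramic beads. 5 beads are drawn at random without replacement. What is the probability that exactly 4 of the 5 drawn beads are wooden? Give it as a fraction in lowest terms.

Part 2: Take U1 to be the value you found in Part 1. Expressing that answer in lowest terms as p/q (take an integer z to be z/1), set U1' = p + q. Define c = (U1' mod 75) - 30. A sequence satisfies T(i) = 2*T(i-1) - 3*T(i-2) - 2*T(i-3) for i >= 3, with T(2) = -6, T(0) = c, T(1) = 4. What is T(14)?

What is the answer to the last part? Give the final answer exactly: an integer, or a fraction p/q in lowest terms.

274534

Part 1: total draws C(13,5) = 1287; favorable C(4,4)*C(9,1) = 9; P = 1/143; answer 1/143
Part 2: U1 = 1/143; threaded value p + q = 144; c = 39; T(3) = 2*(-6) - 3*(4) - 2*(39) = -102; iterating: T(3)=-102, T(4)=-194, T(5)=-70, T(6)=646, T(7)=1890, T(8)=1982, T(9)=-2998, T(10)=-15722, T(11)=-26414, T(12)=334, T(13)=111354, T(14)=274534; answer 274534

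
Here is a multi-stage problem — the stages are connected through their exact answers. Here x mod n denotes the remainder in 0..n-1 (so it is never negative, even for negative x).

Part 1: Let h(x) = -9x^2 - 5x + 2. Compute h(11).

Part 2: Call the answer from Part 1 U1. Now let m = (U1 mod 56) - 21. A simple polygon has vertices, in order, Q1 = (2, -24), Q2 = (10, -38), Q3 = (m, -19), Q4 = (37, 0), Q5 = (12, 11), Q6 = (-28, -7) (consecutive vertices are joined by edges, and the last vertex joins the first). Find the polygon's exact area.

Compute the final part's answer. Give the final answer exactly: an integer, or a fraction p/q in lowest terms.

Part 1: -9*(11)^2 - 5*(11)^1 + 2 = (-1089) + (-55) + (2) = -1142; answer -1142
Part 2: U1 = -1142; m = 13; cross terms: (2*-38 - 10*-24)=164, (10*-19 - 13*-38)=304, (13*0 - 37*-19)=703, (37*11 - 12*0)=407, (12*-7 - -28*11)=224, (-28*-24 - 2*-7)=686; twice the area = |2488| = 2488; area = 1244; answer 1244

1244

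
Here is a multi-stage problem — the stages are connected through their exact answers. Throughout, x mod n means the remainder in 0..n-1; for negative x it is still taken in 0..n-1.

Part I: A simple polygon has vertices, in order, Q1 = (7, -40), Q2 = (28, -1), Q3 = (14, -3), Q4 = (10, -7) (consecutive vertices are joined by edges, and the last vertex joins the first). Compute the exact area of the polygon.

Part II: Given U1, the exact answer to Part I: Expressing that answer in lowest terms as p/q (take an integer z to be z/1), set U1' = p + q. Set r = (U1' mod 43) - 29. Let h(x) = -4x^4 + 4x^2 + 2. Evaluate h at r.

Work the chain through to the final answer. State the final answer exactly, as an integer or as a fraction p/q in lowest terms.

-332926

Part I: cross terms: (7*-1 - 28*-40)=1113, (28*-3 - 14*-1)=-70, (14*-7 - 10*-3)=-68, (10*-40 - 7*-7)=-351; twice the area = |624| = 624; area = 312; answer 312
Part II: U1 = 312; threaded value p + q = 313; r = -17; -4*(-17)^4 + 4*(-17)^2 + 2 = (-334084) + (1156) + (2) = -332926; answer -332926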